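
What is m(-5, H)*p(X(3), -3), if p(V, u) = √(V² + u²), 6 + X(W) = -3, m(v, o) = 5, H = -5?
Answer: 15*√10 ≈ 47.434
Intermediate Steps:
X(W) = -9 (X(W) = -6 - 3 = -9)
m(-5, H)*p(X(3), -3) = 5*√((-9)² + (-3)²) = 5*√(81 + 9) = 5*√90 = 5*(3*√10) = 15*√10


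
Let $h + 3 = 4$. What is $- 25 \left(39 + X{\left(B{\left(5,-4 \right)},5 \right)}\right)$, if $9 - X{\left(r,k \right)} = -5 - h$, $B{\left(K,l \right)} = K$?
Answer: $-1350$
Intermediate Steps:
$h = 1$ ($h = -3 + 4 = 1$)
$X{\left(r,k \right)} = 15$ ($X{\left(r,k \right)} = 9 - \left(-5 - 1\right) = 9 - -6 = 9 + 6 = 15$)
$- 25 \left(39 + X{\left(B{\left(5,-4 \right)},5 \right)}\right) = - 25 \left(39 + 15\right) = \left(-25\right) 54 = -1350$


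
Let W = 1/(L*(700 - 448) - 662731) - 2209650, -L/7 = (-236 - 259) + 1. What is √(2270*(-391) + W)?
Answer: 3*I*√14986907020449535/208685 ≈ 1759.9*I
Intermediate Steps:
L = 3458 (L = -7*((-236 - 259) + 1) = -7*(-495 + 1) = -7*(-494) = 3458)
W = -461120810249/208685 (W = 1/(3458*(700 - 448) - 662731) - 2209650 = 1/(3458*252 - 662731) - 2209650 = 1/(871416 - 662731) - 2209650 = 1/208685 - 2209650 = -461120810249/208685 ≈ -2.2096e+6)
√(2270*(-391) + W) = √(2270*(-391) - 461120810249/208685) = √(-887570 - 461120810249/208685) = √(-646343355699/208685) = 3*I*√14986907020449535/208685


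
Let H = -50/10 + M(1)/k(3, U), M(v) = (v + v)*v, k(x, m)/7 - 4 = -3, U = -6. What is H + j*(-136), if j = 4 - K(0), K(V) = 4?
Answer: -33/7 ≈ -4.7143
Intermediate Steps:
k(x, m) = 7 (k(x, m) = 28 + 7*(-3) = 28 - 21 = 7)
M(v) = 2*v**2 (M(v) = (2*v)*v = 2*v**2)
j = 0 (j = 4 - 1*4 = 4 - 4 = 0)
H = -33/7 (H = -50/10 + (2*1**2)/7 = -50*1/10 + (2*1)*(1/7) = -5 + 2*(1/7) = -5 + 2/7 = -33/7 ≈ -4.7143)
H + j*(-136) = -33/7 + 0*(-136) = -33/7 + 0 = -33/7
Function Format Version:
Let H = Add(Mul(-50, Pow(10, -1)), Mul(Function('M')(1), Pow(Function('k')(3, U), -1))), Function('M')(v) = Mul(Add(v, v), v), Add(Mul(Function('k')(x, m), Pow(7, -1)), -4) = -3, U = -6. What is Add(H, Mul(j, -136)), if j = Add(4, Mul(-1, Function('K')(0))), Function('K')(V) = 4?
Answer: Rational(-33, 7) ≈ -4.7143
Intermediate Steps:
Function('k')(x, m) = 7 (Function('k')(x, m) = Add(28, Mul(7, -3)) = Add(28, -21) = 7)
Function('M')(v) = Mul(2, Pow(v, 2)) (Function('M')(v) = Mul(Mul(2, v), v) = Mul(2, Pow(v, 2)))
j = 0 (j = Add(4, Mul(-1, 4)) = Add(4, -4) = 0)
H = Rational(-33, 7) (H = Add(Mul(-50, Pow(10, -1)), Mul(Mul(2, Pow(1, 2)), Pow(7, -1))) = Add(Mul(-50, Rational(1, 10)), Mul(Mul(2, 1), Rational(1, 7))) = Add(-5, Mul(2, Rational(1, 7))) = Add(-5, Rational(2, 7)) = Rational(-33, 7) ≈ -4.7143)
Add(H, Mul(j, -136)) = Add(Rational(-33, 7), Mul(0, -136)) = Add(Rational(-33, 7), 0) = Rational(-33, 7)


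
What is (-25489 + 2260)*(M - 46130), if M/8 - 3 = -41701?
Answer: 8820376506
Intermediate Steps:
M = -333584 (M = 24 + 8*(-41701) = 24 - 333608 = -333584)
(-25489 + 2260)*(M - 46130) = (-25489 + 2260)*(-333584 - 46130) = -23229*(-379714) = 8820376506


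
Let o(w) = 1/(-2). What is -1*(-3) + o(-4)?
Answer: 5/2 ≈ 2.5000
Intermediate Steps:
o(w) = -½ (o(w) = 1*(-½) = -½)
-1*(-3) + o(-4) = -1*(-3) - ½ = 3 - ½ = 5/2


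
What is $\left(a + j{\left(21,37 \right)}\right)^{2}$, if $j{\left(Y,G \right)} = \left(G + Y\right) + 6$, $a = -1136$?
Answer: $1149184$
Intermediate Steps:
$j{\left(Y,G \right)} = 6 + G + Y$
$\left(a + j{\left(21,37 \right)}\right)^{2} = \left(-1136 + \left(6 + 37 + 21\right)\right)^{2} = \left(-1136 + 64\right)^{2} = \left(-1072\right)^{2} = 1149184$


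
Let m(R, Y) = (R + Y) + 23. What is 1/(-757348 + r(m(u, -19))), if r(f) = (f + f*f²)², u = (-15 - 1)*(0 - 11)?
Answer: 1/34014322795052 ≈ 2.9399e-14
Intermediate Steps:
u = 176 (u = -16*(-11) = 176)
m(R, Y) = 23 + R + Y
r(f) = (f + f³)²
1/(-757348 + r(m(u, -19))) = 1/(-757348 + (23 + 176 - 19)²*(1 + (23 + 176 - 19)²)²) = 1/(-757348 + 180²*(1 + 180²)²) = 1/(-757348 + 32400*(1 + 32400)²) = 1/(-757348 + 32400*32401²) = 1/(-757348 + 32400*1049824801) = 1/(-757348 + 34014323552400) = 1/34014322795052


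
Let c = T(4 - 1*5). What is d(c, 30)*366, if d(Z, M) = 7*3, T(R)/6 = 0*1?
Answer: 7686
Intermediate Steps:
T(R) = 0 (T(R) = 6*(0*1) = 6*0 = 0)
c = 0
d(Z, M) = 21
d(c, 30)*366 = 21*366 = 7686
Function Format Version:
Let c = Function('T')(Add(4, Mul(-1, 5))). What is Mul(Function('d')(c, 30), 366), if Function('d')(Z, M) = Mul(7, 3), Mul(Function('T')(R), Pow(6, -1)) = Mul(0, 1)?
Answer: 7686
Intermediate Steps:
Function('T')(R) = 0 (Function('T')(R) = Mul(6, Mul(0, 1)) = Mul(6, 0) = 0)
c = 0
Function('d')(Z, M) = 21
Mul(Function('d')(c, 30), 366) = Mul(21, 366) = 7686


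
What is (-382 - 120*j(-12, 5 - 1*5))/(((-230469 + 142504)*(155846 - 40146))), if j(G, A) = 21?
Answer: 1451/5088775250 ≈ 2.8514e-7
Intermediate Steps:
(-382 - 120*j(-12, 5 - 1*5))/(((-230469 + 142504)*(155846 - 40146))) = (-382 - 120*21)/(((-230469 + 142504)*(155846 - 40146))) = (-382 - 2520)/((-87965*115700)) = -2902/(-10177550500) = -2902*(-1/10177550500) = 1451/5088775250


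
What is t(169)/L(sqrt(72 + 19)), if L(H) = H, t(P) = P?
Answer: 13*sqrt(91)/7 ≈ 17.716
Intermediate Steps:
t(169)/L(sqrt(72 + 19)) = 169/(sqrt(72 + 19)) = 169/(sqrt(91)) = 169*(sqrt(91)/91) = 13*sqrt(91)/7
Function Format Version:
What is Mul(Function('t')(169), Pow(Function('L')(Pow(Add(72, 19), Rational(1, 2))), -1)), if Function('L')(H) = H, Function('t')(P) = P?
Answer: Mul(Rational(13, 7), Pow(91, Rational(1, 2))) ≈ 17.716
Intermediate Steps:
Mul(Function('t')(169), Pow(Function('L')(Pow(Add(72, 19), Rational(1, 2))), -1)) = Mul(169, Pow(Pow(Add(72, 19), Rational(1, 2)), -1)) = Mul(169, Pow(Pow(91, Rational(1, 2)), -1)) = Mul(169, Mul(Rational(1, 91), Pow(91, Rational(1, 2)))) = Mul(Rational(13, 7), Pow(91, Rational(1, 2)))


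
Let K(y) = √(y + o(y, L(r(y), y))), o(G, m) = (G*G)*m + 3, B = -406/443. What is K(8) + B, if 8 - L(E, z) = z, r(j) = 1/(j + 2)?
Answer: -406/443 + √11 ≈ 2.4001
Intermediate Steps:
r(j) = 1/(2 + j)
L(E, z) = 8 - z
B = -406/443 (B = -406*1/443 = -406/443 ≈ -0.91648)
o(G, m) = 3 + m*G² (o(G, m) = G²*m + 3 = m*G² + 3 = 3 + m*G²)
K(y) = √(3 + y + y²*(8 - y)) (K(y) = √(y + (3 + (8 - y)*y²)) = √(y + (3 + y²*(8 - y))) = √(3 + y + y²*(8 - y)))
K(8) + B = √(3 + 8 - 1*8²*(-8 + 8)) - 406/443 = √(3 + 8 - 1*64*0) - 406/443 = √(3 + 8 + 0) - 406/443 = √11 - 406/443 = -406/443 + √11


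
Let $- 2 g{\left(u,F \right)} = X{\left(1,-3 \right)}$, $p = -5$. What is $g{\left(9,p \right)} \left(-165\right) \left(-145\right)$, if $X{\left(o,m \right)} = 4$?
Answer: $-47850$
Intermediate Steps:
$g{\left(u,F \right)} = -2$ ($g{\left(u,F \right)} = \left(- \frac{1}{2}\right) 4 = -2$)
$g{\left(9,p \right)} \left(-165\right) \left(-145\right) = \left(-2\right) \left(-165\right) \left(-145\right) = 330 \left(-145\right) = -47850$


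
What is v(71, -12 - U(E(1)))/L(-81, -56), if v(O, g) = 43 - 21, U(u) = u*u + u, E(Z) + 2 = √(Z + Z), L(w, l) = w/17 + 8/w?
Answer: -30294/6697 ≈ -4.5235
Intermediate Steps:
L(w, l) = 8/w + w/17 (L(w, l) = w*(1/17) + 8/w = w/17 + 8/w = 8/w + w/17)
E(Z) = -2 + √2*√Z (E(Z) = -2 + √(Z + Z) = -2 + √(2*Z) = -2 + √2*√Z)
U(u) = u + u² (U(u) = u² + u = u + u²)
v(O, g) = 22
v(71, -12 - U(E(1)))/L(-81, -56) = 22/(8/(-81) + (1/17)*(-81)) = 22/(8*(-1/81) - 81/17) = 22/(-8/81 - 81/17) = 22/(-6697/1377) = 22*(-1377/6697) = -30294/6697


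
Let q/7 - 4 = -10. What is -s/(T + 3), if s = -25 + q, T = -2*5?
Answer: -67/7 ≈ -9.5714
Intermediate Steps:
q = -42 (q = 28 + 7*(-10) = 28 - 70 = -42)
T = -10
s = -67 (s = -25 - 42 = -67)
-s/(T + 3) = -(-67)/(-10 + 3) = -(-67)/(-7) = -(-1)*(-67)/7 = -1*67/7 = -67/7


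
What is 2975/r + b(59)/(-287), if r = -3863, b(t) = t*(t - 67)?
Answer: 969511/1108681 ≈ 0.87447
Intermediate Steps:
b(t) = t*(-67 + t)
2975/r + b(59)/(-287) = 2975/(-3863) + (59*(-67 + 59))/(-287) = 2975*(-1/3863) + (59*(-8))*(-1/287) = -2975/3863 - 472*(-1/287) = -2975/3863 + 472/287 = 969511/1108681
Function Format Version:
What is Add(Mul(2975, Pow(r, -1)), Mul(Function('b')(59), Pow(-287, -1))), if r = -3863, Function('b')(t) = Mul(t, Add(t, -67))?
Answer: Rational(969511, 1108681) ≈ 0.87447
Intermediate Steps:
Function('b')(t) = Mul(t, Add(-67, t))
Add(Mul(2975, Pow(r, -1)), Mul(Function('b')(59), Pow(-287, -1))) = Add(Mul(2975, Pow(-3863, -1)), Mul(Mul(59, Add(-67, 59)), Pow(-287, -1))) = Add(Mul(2975, Rational(-1, 3863)), Mul(Mul(59, -8), Rational(-1, 287))) = Add(Rational(-2975, 3863), Mul(-472, Rational(-1, 287))) = Add(Rational(-2975, 3863), Rational(472, 287)) = Rational(969511, 1108681)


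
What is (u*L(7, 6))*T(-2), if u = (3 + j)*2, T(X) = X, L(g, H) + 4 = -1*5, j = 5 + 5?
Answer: 468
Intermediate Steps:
j = 10
L(g, H) = -9 (L(g, H) = -4 - 1*5 = -4 - 5 = -9)
u = 26 (u = (3 + 10)*2 = 13*2 = 26)
(u*L(7, 6))*T(-2) = (26*(-9))*(-2) = -234*(-2) = 468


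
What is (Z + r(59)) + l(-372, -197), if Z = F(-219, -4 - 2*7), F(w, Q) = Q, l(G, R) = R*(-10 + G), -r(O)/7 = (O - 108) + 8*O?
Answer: 72275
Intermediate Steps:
r(O) = 756 - 63*O (r(O) = -7*((O - 108) + 8*O) = -7*((-108 + O) + 8*O) = -7*(-108 + 9*O) = 756 - 63*O)
Z = -18 (Z = -4 - 2*7 = -4 - 14 = -18)
(Z + r(59)) + l(-372, -197) = (-18 + (756 - 63*59)) - 197*(-10 - 372) = (-18 + (756 - 3717)) - 197*(-382) = (-18 - 2961) + 75254 = -2979 + 75254 = 72275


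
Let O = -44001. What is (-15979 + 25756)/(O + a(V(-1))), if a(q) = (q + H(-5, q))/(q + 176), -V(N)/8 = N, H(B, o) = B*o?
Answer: -224871/1012027 ≈ -0.22220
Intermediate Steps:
V(N) = -8*N
a(q) = -4*q/(176 + q) (a(q) = (q - 5*q)/(q + 176) = (-4*q)/(176 + q) = -4*q/(176 + q))
(-15979 + 25756)/(O + a(V(-1))) = (-15979 + 25756)/(-44001 - 4*(-8*(-1))/(176 - 8*(-1))) = 9777/(-44001 - 4*8/(176 + 8)) = 9777/(-44001 - 4*8/184) = 9777/(-44001 - 4*8*1/184) = 9777/(-44001 - 4/23) = 9777/(-1012027/23) = 9777*(-23/1012027) = -224871/1012027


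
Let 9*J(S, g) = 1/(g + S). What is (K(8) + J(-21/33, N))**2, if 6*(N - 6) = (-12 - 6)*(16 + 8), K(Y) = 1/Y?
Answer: 42367081/2785306176 ≈ 0.015211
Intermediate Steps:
N = -66 (N = 6 + ((-12 - 6)*(16 + 8))/6 = 6 + (-18*24)/6 = 6 + (1/6)*(-432) = 6 - 72 = -66)
J(S, g) = 1/(9*(S + g)) (J(S, g) = 1/(9*(g + S)) = 1/(9*(S + g)))
(K(8) + J(-21/33, N))**2 = (1/8 + 1/(9*(-21/33 - 66)))**2 = (1/8 + 1/(9*(-21*1/33 - 66)))**2 = (1/8 + 1/(9*(-7/11 - 66)))**2 = (1/8 + 1/(9*(-733/11)))**2 = (1/8 + (1/9)*(-11/733))**2 = (1/8 - 11/6597)**2 = (6509/52776)**2 = 42367081/2785306176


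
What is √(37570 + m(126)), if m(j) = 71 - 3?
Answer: 3*√4182 ≈ 194.01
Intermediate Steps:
m(j) = 68
√(37570 + m(126)) = √(37570 + 68) = √37638 = 3*√4182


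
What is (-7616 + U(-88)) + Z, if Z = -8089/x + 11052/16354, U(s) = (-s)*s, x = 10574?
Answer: -78122857477/5086094 ≈ -15360.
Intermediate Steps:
U(s) = -s²
Z = -453637/5086094 (Z = -8089/10574 + 11052/16354 = -8089*1/10574 + 11052*(1/16354) = -8089/10574 + 5526/8177 = -453637/5086094 ≈ -0.089192)
(-7616 + U(-88)) + Z = (-7616 - 1*(-88)²) - 453637/5086094 = (-7616 - 1*7744) - 453637/5086094 = (-7616 - 7744) - 453637/5086094 = -15360 - 453637/5086094 = -78122857477/5086094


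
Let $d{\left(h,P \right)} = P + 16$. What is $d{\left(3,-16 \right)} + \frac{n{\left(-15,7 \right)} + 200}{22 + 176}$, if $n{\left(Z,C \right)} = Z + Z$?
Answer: $\frac{85}{99} \approx 0.85859$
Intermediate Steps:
$n{\left(Z,C \right)} = 2 Z$
$d{\left(h,P \right)} = 16 + P$
$d{\left(3,-16 \right)} + \frac{n{\left(-15,7 \right)} + 200}{22 + 176} = \left(16 - 16\right) + \frac{2 \left(-15\right) + 200}{22 + 176} = 0 + \frac{-30 + 200}{198} = 0 + 170 \cdot \frac{1}{198} = 0 + \frac{85}{99} = \frac{85}{99}$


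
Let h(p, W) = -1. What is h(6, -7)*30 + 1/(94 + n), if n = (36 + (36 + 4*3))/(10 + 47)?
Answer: -54401/1814 ≈ -29.990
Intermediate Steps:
n = 28/19 (n = (36 + (36 + 12))/57 = (36 + 48)*(1/57) = 84*(1/57) = 28/19 ≈ 1.4737)
h(6, -7)*30 + 1/(94 + n) = -1*30 + 1/(94 + 28/19) = -30 + 1/(1814/19) = -30 + 19/1814 = -54401/1814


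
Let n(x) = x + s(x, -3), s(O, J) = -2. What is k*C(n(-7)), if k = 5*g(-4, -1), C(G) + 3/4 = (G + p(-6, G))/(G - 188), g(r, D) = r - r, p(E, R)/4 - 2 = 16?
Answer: 0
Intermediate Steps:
p(E, R) = 72 (p(E, R) = 8 + 4*16 = 8 + 64 = 72)
g(r, D) = 0
n(x) = -2 + x (n(x) = x - 2 = -2 + x)
C(G) = -3/4 + (72 + G)/(-188 + G) (C(G) = -3/4 + (G + 72)/(G - 188) = -3/4 + (72 + G)/(-188 + G))
k = 0 (k = 5*0 = 0)
k*C(n(-7)) = 0*((852 + (-2 - 7))/(4*(-188 + (-2 - 7)))) = 0*((852 - 9)/(4*(-188 - 9))) = 0*((1/4)*843/(-197)) = 0*((1/4)*(-1/197)*843) = 0*(-843/788) = 0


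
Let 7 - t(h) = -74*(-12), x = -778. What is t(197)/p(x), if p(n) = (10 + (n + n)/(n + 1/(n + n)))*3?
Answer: -355503763/14526826 ≈ -24.472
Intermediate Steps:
p(n) = 30 + 6*n/(n + 1/(2*n)) (p(n) = (10 + (2*n)/(n + 1/(2*n)))*3 = (10 + 2*n/(n + 1/(2*n)))*3 = 30 + 6*n/(n + 1/(2*n)))
t(h) = -881 (t(h) = 7 - (-74)*(-12) = 7 - 1*888 = 7 - 888 = -881)
t(197)/p(x) = -881*(1 + 2*(-778)**2)/(6*(5 + 12*(-778)**2)) = -881*(1 + 2*605284)/(6*(5 + 12*605284)) = -881*(1 + 1210568)/(6*(5 + 7263408)) = -881/(6*7263413/1210569) = -881/(6*(1/1210569)*7263413) = -881/14526826/403523 = -881*403523/14526826 = -355503763/14526826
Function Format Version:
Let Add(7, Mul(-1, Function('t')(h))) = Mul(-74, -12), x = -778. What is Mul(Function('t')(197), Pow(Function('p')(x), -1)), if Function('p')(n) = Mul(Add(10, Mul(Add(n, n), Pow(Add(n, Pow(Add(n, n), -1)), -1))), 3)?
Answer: Rational(-355503763, 14526826) ≈ -24.472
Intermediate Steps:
Function('p')(n) = Add(30, Mul(6, n, Pow(Add(n, Mul(Rational(1, 2), Pow(n, -1))), -1))) (Function('p')(n) = Mul(Add(10, Mul(Mul(2, n), Pow(Add(n, Pow(Mul(2, n), -1)), -1))), 3) = Mul(Add(10, Mul(Mul(2, n), Pow(Add(n, Mul(Rational(1, 2), Pow(n, -1))), -1))), 3) = Mul(Add(10, Mul(2, n, Pow(Add(n, Mul(Rational(1, 2), Pow(n, -1))), -1))), 3) = Add(30, Mul(6, n, Pow(Add(n, Mul(Rational(1, 2), Pow(n, -1))), -1))))
Function('t')(h) = -881 (Function('t')(h) = Add(7, Mul(-1, Mul(-74, -12))) = Add(7, Mul(-1, 888)) = Add(7, -888) = -881)
Mul(Function('t')(197), Pow(Function('p')(x), -1)) = Mul(-881, Pow(Mul(6, Pow(Add(1, Mul(2, Pow(-778, 2))), -1), Add(5, Mul(12, Pow(-778, 2)))), -1)) = Mul(-881, Pow(Mul(6, Pow(Add(1, Mul(2, 605284)), -1), Add(5, Mul(12, 605284))), -1)) = Mul(-881, Pow(Mul(6, Pow(Add(1, 1210568), -1), Add(5, 7263408)), -1)) = Mul(-881, Pow(Mul(6, Pow(1210569, -1), 7263413), -1)) = Mul(-881, Pow(Mul(6, Rational(1, 1210569), 7263413), -1)) = Mul(-881, Pow(Rational(14526826, 403523), -1)) = Mul(-881, Rational(403523, 14526826)) = Rational(-355503763, 14526826)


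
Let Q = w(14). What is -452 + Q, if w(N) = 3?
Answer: -449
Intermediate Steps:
Q = 3
-452 + Q = -452 + 3 = -449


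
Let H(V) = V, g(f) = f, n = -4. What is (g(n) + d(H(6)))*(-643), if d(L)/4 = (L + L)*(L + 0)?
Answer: -182612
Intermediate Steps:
d(L) = 8*L² (d(L) = 4*((L + L)*(L + 0)) = 4*((2*L)*L) = 4*(2*L²) = 8*L²)
(g(n) + d(H(6)))*(-643) = (-4 + 8*6²)*(-643) = (-4 + 8*36)*(-643) = (-4 + 288)*(-643) = 284*(-643) = -182612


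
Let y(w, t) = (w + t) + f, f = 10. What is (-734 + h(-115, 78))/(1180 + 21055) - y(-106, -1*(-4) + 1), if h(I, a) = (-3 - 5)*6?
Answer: 2022603/22235 ≈ 90.965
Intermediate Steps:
y(w, t) = 10 + t + w (y(w, t) = (w + t) + 10 = (t + w) + 10 = 10 + t + w)
h(I, a) = -48 (h(I, a) = -8*6 = -48)
(-734 + h(-115, 78))/(1180 + 21055) - y(-106, -1*(-4) + 1) = (-734 - 48)/(1180 + 21055) - (10 + (-1*(-4) + 1) - 106) = -782/22235 - (10 + (4 + 1) - 106) = -782*1/22235 - (10 + 5 - 106) = -782/22235 - 1*(-91) = -782/22235 + 91 = 2022603/22235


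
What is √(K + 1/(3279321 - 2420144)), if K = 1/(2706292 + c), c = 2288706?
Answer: 5*√1004948145910403882/4291587396646 ≈ 0.0011679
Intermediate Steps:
K = 1/4994998 (K = 1/(2706292 + 2288706) = 1/4994998 ≈ 2.0020e-7)
√(K + 1/(3279321 - 2420144)) = √(1/4994998 + 1/(3279321 - 2420144)) = √(1/4994998 + 1/859177) = √(5854175/4291587396646) = 5*√1004948145910403882/4291587396646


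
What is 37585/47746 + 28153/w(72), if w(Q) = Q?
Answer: 673449629/1718856 ≈ 391.80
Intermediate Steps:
37585/47746 + 28153/w(72) = 37585/47746 + 28153/72 = 673449629/1718856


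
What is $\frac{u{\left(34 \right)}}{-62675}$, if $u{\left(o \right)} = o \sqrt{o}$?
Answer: $- \frac{34 \sqrt{34}}{62675} \approx -0.0031632$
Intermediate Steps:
$u{\left(o \right)} = o^{\frac{3}{2}}$
$\frac{u{\left(34 \right)}}{-62675} = \frac{34^{\frac{3}{2}}}{-62675} = 34 \sqrt{34} \left(- \frac{1}{62675}\right) = - \frac{34 \sqrt{34}}{62675}$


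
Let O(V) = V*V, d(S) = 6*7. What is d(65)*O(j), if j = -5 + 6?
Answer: 42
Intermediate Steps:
j = 1
d(S) = 42
O(V) = V²
d(65)*O(j) = 42*1² = 42*1 = 42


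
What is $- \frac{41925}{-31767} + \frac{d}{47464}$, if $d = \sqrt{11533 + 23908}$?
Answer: $\frac{13975}{10589} + \frac{\sqrt{35441}}{47464} \approx 1.3237$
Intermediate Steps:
$d = \sqrt{35441} \approx 188.26$
$- \frac{41925}{-31767} + \frac{d}{47464} = - \frac{41925}{-31767} + \frac{\sqrt{35441}}{47464} = \left(-41925\right) \left(- \frac{1}{31767}\right) + \sqrt{35441} \cdot \frac{1}{47464} = \frac{13975}{10589} + \frac{\sqrt{35441}}{47464}$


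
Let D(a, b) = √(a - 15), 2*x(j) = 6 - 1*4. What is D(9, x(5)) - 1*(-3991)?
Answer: 3991 + I*√6 ≈ 3991.0 + 2.4495*I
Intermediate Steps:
x(j) = 1 (x(j) = (6 - 1*4)/2 = (6 - 4)/2 = (½)*2 = 1)
D(a, b) = √(-15 + a)
D(9, x(5)) - 1*(-3991) = √(-15 + 9) - 1*(-3991) = √(-6) + 3991 = I*√6 + 3991 = 3991 + I*√6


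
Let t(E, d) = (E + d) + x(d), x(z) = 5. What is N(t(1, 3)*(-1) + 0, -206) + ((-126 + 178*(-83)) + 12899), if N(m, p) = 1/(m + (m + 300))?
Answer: -564281/282 ≈ -2001.0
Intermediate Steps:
t(E, d) = 5 + E + d (t(E, d) = (E + d) + 5 = 5 + E + d)
N(m, p) = 1/(300 + 2*m) (N(m, p) = 1/(m + (300 + m)) = 1/(300 + 2*m))
N(t(1, 3)*(-1) + 0, -206) + ((-126 + 178*(-83)) + 12899) = 1/(2*(150 + ((5 + 1 + 3)*(-1) + 0))) + ((-126 + 178*(-83)) + 12899) = 1/(2*(150 + (9*(-1) + 0))) + ((-126 - 14774) + 12899) = 1/(2*(150 + (-9 + 0))) + (-14900 + 12899) = 1/(2*(150 - 9)) - 2001 = (½)/141 - 2001 = (½)*(1/141) - 2001 = 1/282 - 2001 = -564281/282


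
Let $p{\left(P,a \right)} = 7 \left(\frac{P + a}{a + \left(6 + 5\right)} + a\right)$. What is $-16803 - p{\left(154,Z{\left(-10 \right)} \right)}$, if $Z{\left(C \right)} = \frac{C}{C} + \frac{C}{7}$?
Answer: $- \frac{1250725}{74} \approx -16902.0$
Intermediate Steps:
$Z{\left(C \right)} = 1 + \frac{C}{7}$ ($Z{\left(C \right)} = 1 + C \frac{1}{7} = 1 + \frac{C}{7}$)
$p{\left(P,a \right)} = 7 a + \frac{7 \left(P + a\right)}{11 + a}$ ($p{\left(P,a \right)} = 7 \left(\frac{P + a}{a + 11} + a\right) = 7 \left(\frac{P + a}{11 + a} + a\right) = 7 \left(a + \frac{P + a}{11 + a}\right) = 7 a + \frac{7 \left(P + a\right)}{11 + a}$)
$-16803 - p{\left(154,Z{\left(-10 \right)} \right)} = -16803 - \frac{7 \left(154 + \left(1 + \frac{1}{7} \left(-10\right)\right)^{2} + 12 \left(1 + \frac{1}{7} \left(-10\right)\right)\right)}{11 + \left(1 + \frac{1}{7} \left(-10\right)\right)} = -16803 - \frac{7 \left(154 + \left(1 - \frac{10}{7}\right)^{2} + 12 \left(1 - \frac{10}{7}\right)\right)}{11 + \left(1 - \frac{10}{7}\right)} = -16803 - \frac{7 \left(154 + \left(- \frac{3}{7}\right)^{2} + 12 \left(- \frac{3}{7}\right)\right)}{11 - \frac{3}{7}} = -16803 - \frac{7 \left(154 + \frac{9}{49} - \frac{36}{7}\right)}{\frac{74}{7}} = -16803 - 7 \cdot \frac{7}{74} \cdot \frac{7303}{49} = -16803 - \frac{7303}{74} = - \frac{1250725}{74}$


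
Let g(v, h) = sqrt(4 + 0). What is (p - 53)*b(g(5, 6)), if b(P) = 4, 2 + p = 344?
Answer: 1156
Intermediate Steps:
g(v, h) = 2 (g(v, h) = sqrt(4) = 2)
p = 342 (p = -2 + 344 = 342)
(p - 53)*b(g(5, 6)) = (342 - 53)*4 = 289*4 = 1156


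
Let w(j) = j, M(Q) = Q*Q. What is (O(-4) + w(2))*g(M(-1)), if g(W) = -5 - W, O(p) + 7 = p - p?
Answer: 30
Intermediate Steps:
M(Q) = Q**2
O(p) = -7 (O(p) = -7 + (p - p) = -7 + 0 = -7)
(O(-4) + w(2))*g(M(-1)) = (-7 + 2)*(-5 - 1*(-1)**2) = -5*(-5 - 1*1) = -5*(-5 - 1) = -5*(-6) = 30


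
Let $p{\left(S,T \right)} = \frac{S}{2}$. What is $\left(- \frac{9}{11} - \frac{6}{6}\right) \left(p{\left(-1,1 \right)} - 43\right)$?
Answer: $\frac{870}{11} \approx 79.091$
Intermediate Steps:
$p{\left(S,T \right)} = \frac{S}{2}$ ($p{\left(S,T \right)} = S \frac{1}{2} = \frac{S}{2}$)
$\left(- \frac{9}{11} - \frac{6}{6}\right) \left(p{\left(-1,1 \right)} - 43\right) = \left(- \frac{9}{11} - \frac{6}{6}\right) \left(\frac{1}{2} \left(-1\right) - 43\right) = \left(\left(-9\right) \frac{1}{11} - 1\right) \left(- \frac{1}{2} - 43\right) = \left(- \frac{9}{11} - 1\right) \left(- \frac{87}{2}\right) = \left(- \frac{20}{11}\right) \left(- \frac{87}{2}\right) = \frac{870}{11}$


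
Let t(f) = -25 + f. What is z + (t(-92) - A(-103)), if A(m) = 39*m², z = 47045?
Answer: -366823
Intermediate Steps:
z + (t(-92) - A(-103)) = 47045 + ((-25 - 92) - 39*(-103)²) = 47045 + (-117 - 39*10609) = 47045 + (-117 - 1*413751) = 47045 + (-117 - 413751) = 47045 - 413868 = -366823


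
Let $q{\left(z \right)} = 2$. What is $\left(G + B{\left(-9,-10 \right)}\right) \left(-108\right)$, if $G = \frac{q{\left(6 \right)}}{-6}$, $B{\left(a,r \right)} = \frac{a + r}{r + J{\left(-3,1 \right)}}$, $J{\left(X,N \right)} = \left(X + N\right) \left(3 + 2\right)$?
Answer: $- \frac{333}{5} \approx -66.6$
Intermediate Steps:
$J{\left(X,N \right)} = 5 N + 5 X$ ($J{\left(X,N \right)} = \left(N + X\right) 5 = 5 N + 5 X$)
$B{\left(a,r \right)} = \frac{a + r}{-10 + r}$ ($B{\left(a,r \right)} = \frac{a + r}{r + \left(5 \cdot 1 + 5 \left(-3\right)\right)} = \frac{a + r}{r + \left(5 - 15\right)} = \frac{a + r}{r - 10} = \frac{a + r}{-10 + r}$)
$G = - \frac{1}{3}$ ($G = \frac{1}{-6} \cdot 2 = \left(- \frac{1}{6}\right) 2 = - \frac{1}{3} \approx -0.33333$)
$\left(G + B{\left(-9,-10 \right)}\right) \left(-108\right) = \left(- \frac{1}{3} + \frac{-9 - 10}{-10 - 10}\right) \left(-108\right) = \left(- \frac{1}{3} + \frac{1}{-20} \left(-19\right)\right) \left(-108\right) = \left(- \frac{1}{3} - - \frac{19}{20}\right) \left(-108\right) = \left(- \frac{1}{3} + \frac{19}{20}\right) \left(-108\right) = \frac{37}{60} \left(-108\right) = - \frac{333}{5}$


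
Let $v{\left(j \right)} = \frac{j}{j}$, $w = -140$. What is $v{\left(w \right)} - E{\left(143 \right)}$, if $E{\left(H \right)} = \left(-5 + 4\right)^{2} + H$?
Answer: $-143$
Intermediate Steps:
$E{\left(H \right)} = 1 + H$ ($E{\left(H \right)} = \left(-1\right)^{2} + H = 1 + H$)
$v{\left(j \right)} = 1$
$v{\left(w \right)} - E{\left(143 \right)} = 1 - \left(1 + 143\right) = 1 - 144 = -143$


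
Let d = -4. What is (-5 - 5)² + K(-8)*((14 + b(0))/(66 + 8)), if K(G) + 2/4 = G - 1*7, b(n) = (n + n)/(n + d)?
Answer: 7183/74 ≈ 97.068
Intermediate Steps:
b(n) = 2*n/(-4 + n) (b(n) = (n + n)/(n - 4) = (2*n)/(-4 + n) = 2*n/(-4 + n))
K(G) = -15/2 + G (K(G) = -½ + (G - 1*7) = -½ + (G - 7) = -½ + (-7 + G) = -15/2 + G)
(-5 - 5)² + K(-8)*((14 + b(0))/(66 + 8)) = (-5 - 5)² + (-15/2 - 8)*((14 + 2*0/(-4 + 0))/(66 + 8)) = (-10)² - 31*(14 + 2*0/(-4))/(2*74) = 100 - 31*(14 + 2*0*(-¼))/(2*74) = 100 - 31*(14 + 0)/(2*74) = 100 - 217/74 = 7183/74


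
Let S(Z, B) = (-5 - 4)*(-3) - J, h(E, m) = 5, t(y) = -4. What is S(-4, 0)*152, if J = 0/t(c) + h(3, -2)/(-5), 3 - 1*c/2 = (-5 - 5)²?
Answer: 4256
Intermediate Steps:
c = -194 (c = 6 - 2*(-5 - 5)² = 6 - 2*(-10)² = 6 - 2*100 = 6 - 200 = -194)
J = -1 (J = 0/(-4) + 5/(-5) = 0*(-¼) + 5*(-⅕) = 0 - 1 = -1)
S(Z, B) = 28 (S(Z, B) = (-5 - 4)*(-3) - 1*(-1) = -9*(-3) + 1 = 27 + 1 = 28)
S(-4, 0)*152 = 28*152 = 4256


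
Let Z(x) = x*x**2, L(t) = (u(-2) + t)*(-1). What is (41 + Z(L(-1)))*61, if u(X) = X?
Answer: 4148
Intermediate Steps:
L(t) = 2 - t (L(t) = (-2 + t)*(-1) = 2 - t)
Z(x) = x**3
(41 + Z(L(-1)))*61 = (41 + (2 - 1*(-1))**3)*61 = (41 + (2 + 1)**3)*61 = (41 + 3**3)*61 = (41 + 27)*61 = 68*61 = 4148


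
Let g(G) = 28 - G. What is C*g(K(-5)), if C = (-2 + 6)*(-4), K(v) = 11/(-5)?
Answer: -2416/5 ≈ -483.20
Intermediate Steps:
K(v) = -11/5 (K(v) = 11*(-⅕) = -11/5)
C = -16 (C = 4*(-4) = -16)
C*g(K(-5)) = -16*(28 - 1*(-11/5)) = -16*(28 + 11/5) = -16*151/5 = -2416/5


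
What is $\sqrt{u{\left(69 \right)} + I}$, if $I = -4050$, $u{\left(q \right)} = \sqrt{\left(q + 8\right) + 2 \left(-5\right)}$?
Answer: $\sqrt{-4050 + \sqrt{67}} \approx 63.575 i$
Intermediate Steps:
$u{\left(q \right)} = \sqrt{-2 + q}$ ($u{\left(q \right)} = \sqrt{\left(8 + q\right) - 10} = \sqrt{-2 + q}$)
$\sqrt{u{\left(69 \right)} + I} = \sqrt{\sqrt{-2 + 69} - 4050} = \sqrt{\sqrt{67} - 4050} = \sqrt{-4050 + \sqrt{67}}$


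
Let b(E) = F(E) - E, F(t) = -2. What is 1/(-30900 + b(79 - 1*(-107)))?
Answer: -1/31088 ≈ -3.2167e-5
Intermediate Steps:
b(E) = -2 - E
1/(-30900 + b(79 - 1*(-107))) = 1/(-30900 + (-2 - (79 - 1*(-107)))) = 1/(-30900 + (-2 - (79 + 107))) = 1/(-30900 + (-2 - 1*186)) = 1/(-30900 + (-2 - 186)) = 1/(-30900 - 188) = 1/(-31088) = -1/31088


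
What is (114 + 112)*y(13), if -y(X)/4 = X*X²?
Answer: -1986088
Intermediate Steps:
y(X) = -4*X³ (y(X) = -4*X*X² = -4*X³)
(114 + 112)*y(13) = (114 + 112)*(-4*13³) = 226*(-4*2197) = 226*(-8788) = -1986088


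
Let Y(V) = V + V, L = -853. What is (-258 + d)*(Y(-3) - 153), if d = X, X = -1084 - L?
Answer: 77751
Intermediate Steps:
Y(V) = 2*V
X = -231 (X = -1084 - 1*(-853) = -1084 + 853 = -231)
d = -231
(-258 + d)*(Y(-3) - 153) = (-258 - 231)*(2*(-3) - 153) = -489*(-6 - 153) = -489*(-159) = 77751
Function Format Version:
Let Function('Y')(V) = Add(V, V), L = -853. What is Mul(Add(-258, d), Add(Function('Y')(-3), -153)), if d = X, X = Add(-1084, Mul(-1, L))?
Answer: 77751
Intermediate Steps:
Function('Y')(V) = Mul(2, V)
X = -231 (X = Add(-1084, Mul(-1, -853)) = Add(-1084, 853) = -231)
d = -231
Mul(Add(-258, d), Add(Function('Y')(-3), -153)) = Mul(Add(-258, -231), Add(Mul(2, -3), -153)) = Mul(-489, Add(-6, -153)) = Mul(-489, -159) = 77751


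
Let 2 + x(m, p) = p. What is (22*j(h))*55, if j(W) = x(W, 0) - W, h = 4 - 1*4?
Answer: -2420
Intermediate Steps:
h = 0 (h = 4 - 4 = 0)
x(m, p) = -2 + p
j(W) = -2 - W (j(W) = (-2 + 0) - W = -2 - W)
(22*j(h))*55 = (22*(-2 - 1*0))*55 = (22*(-2 + 0))*55 = (22*(-2))*55 = -44*55 = -2420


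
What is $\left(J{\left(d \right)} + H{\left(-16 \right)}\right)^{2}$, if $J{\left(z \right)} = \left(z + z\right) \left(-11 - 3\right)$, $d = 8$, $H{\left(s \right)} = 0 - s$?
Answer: $43264$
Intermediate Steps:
$H{\left(s \right)} = - s$
$J{\left(z \right)} = - 28 z$ ($J{\left(z \right)} = 2 z \left(-14\right) = - 28 z$)
$\left(J{\left(d \right)} + H{\left(-16 \right)}\right)^{2} = \left(\left(-28\right) 8 - -16\right)^{2} = \left(-224 + 16\right)^{2} = \left(-208\right)^{2} = 43264$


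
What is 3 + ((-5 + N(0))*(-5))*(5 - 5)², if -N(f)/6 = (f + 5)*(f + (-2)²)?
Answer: 3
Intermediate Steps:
N(f) = -6*(4 + f)*(5 + f) (N(f) = -6*(f + 5)*(f + (-2)²) = -6*(5 + f)*(f + 4) = -6*(5 + f)*(4 + f) = -6*(4 + f)*(5 + f))
3 + ((-5 + N(0))*(-5))*(5 - 5)² = 3 + ((-5 + (-120 - 54*0 - 6*0²))*(-5))*(5 - 5)² = 3 + ((-5 + (-120 + 0 - 6*0))*(-5))*0² = 3 + ((-5 + (-120 + 0 + 0))*(-5))*0 = 3 + ((-5 - 120)*(-5))*0 = 3 - 125*(-5)*0 = 3 + 625*0 = 3 + 0 = 3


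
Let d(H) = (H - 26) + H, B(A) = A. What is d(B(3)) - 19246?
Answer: -19266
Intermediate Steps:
d(H) = -26 + 2*H (d(H) = (-26 + H) + H = -26 + 2*H)
d(B(3)) - 19246 = (-26 + 2*3) - 19246 = (-26 + 6) - 19246 = -20 - 19246 = -19266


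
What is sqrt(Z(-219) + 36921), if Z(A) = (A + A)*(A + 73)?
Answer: sqrt(100869) ≈ 317.60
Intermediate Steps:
Z(A) = 2*A*(73 + A) (Z(A) = (2*A)*(73 + A) = 2*A*(73 + A))
sqrt(Z(-219) + 36921) = sqrt(2*(-219)*(73 - 219) + 36921) = sqrt(2*(-219)*(-146) + 36921) = sqrt(63948 + 36921) = sqrt(100869)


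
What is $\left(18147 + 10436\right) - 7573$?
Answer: $21010$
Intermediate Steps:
$\left(18147 + 10436\right) - 7573 = 28583 - 7573 = 21010$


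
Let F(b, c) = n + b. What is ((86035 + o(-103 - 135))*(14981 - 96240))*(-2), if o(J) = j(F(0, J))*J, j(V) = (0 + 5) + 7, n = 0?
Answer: 13518084722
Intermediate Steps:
F(b, c) = b (F(b, c) = 0 + b = b)
j(V) = 12 (j(V) = 5 + 7 = 12)
o(J) = 12*J
((86035 + o(-103 - 135))*(14981 - 96240))*(-2) = ((86035 + 12*(-103 - 135))*(14981 - 96240))*(-2) = ((86035 + 12*(-238))*(-81259))*(-2) = ((86035 - 2856)*(-81259))*(-2) = (83179*(-81259))*(-2) = -6759042361*(-2) = 13518084722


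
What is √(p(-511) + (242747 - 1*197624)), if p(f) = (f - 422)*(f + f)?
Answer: 9*√12329 ≈ 999.32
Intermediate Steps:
p(f) = 2*f*(-422 + f) (p(f) = (-422 + f)*(2*f) = 2*f*(-422 + f))
√(p(-511) + (242747 - 1*197624)) = √(2*(-511)*(-422 - 511) + (242747 - 1*197624)) = √(2*(-511)*(-933) + (242747 - 197624)) = √(953526 + 45123) = √998649 = 9*√12329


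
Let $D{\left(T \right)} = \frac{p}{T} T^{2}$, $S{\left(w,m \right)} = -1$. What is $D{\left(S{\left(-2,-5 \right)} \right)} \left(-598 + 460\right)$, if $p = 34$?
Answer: $4692$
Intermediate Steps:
$D{\left(T \right)} = 34 T$ ($D{\left(T \right)} = \frac{34}{T} T^{2} = 34 T$)
$D{\left(S{\left(-2,-5 \right)} \right)} \left(-598 + 460\right) = 34 \left(-1\right) \left(-598 + 460\right) = \left(-34\right) \left(-138\right) = 4692$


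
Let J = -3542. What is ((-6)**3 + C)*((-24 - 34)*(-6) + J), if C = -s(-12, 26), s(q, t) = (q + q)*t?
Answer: -1303152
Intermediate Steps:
s(q, t) = 2*q*t (s(q, t) = (2*q)*t = 2*q*t)
C = 624 (C = -2*(-12)*26 = -1*(-624) = 624)
((-6)**3 + C)*((-24 - 34)*(-6) + J) = ((-6)**3 + 624)*((-24 - 34)*(-6) - 3542) = (-216 + 624)*(-58*(-6) - 3542) = 408*(348 - 3542) = 408*(-3194) = -1303152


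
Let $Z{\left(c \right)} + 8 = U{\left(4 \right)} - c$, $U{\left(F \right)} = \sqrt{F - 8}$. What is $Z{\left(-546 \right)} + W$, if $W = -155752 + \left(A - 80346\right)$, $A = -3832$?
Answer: $-239392 + 2 i \approx -2.3939 \cdot 10^{5} + 2.0 i$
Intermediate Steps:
$U{\left(F \right)} = \sqrt{-8 + F}$
$Z{\left(c \right)} = -8 - c + 2 i$ ($Z{\left(c \right)} = -8 - \left(c - \sqrt{-8 + 4}\right) = -8 - \left(c - 2 i\right) = -8 - c + 2 i$)
$W = -239930$ ($W = -155752 - 84178 = -239930$)
$Z{\left(-546 \right)} + W = \left(-8 - -546 + 2 i\right) - 239930 = \left(-8 + 546 + 2 i\right) - 239930 = \left(538 + 2 i\right) - 239930 = -239392 + 2 i$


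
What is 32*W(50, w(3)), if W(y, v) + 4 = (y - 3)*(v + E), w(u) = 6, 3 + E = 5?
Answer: 11904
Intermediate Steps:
E = 2 (E = -3 + 5 = 2)
W(y, v) = -4 + (-3 + y)*(2 + v) (W(y, v) = -4 + (y - 3)*(v + 2) = -4 + (-3 + y)*(2 + v))
32*W(50, w(3)) = 32*(-10 - 3*6 + 2*50 + 6*50) = 32*(-10 - 18 + 100 + 300) = 32*372 = 11904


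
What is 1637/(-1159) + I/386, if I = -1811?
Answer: -2730831/447374 ≈ -6.1041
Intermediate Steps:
1637/(-1159) + I/386 = 1637/(-1159) - 1811/386 = 1637*(-1/1159) - 1811*1/386 = -1637/1159 - 1811/386 = -2730831/447374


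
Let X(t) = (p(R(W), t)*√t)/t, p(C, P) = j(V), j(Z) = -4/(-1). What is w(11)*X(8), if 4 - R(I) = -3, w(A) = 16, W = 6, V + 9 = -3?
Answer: 16*√2 ≈ 22.627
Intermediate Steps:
V = -12 (V = -9 - 3 = -12)
j(Z) = 4 (j(Z) = -4*(-1) = 4)
R(I) = 7 (R(I) = 4 - 1*(-3) = 4 + 3 = 7)
p(C, P) = 4
X(t) = 4/√t (X(t) = (4*√t)/t = 4/√t)
w(11)*X(8) = 16*(4/√8) = 16*(4*(√2/4)) = 16*√2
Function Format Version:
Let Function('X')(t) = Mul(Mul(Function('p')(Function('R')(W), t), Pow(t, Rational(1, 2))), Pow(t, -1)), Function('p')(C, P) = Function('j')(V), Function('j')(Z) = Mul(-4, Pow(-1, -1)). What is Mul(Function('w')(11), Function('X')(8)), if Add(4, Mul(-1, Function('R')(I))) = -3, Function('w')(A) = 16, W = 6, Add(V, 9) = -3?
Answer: Mul(16, Pow(2, Rational(1, 2))) ≈ 22.627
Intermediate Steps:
V = -12 (V = Add(-9, -3) = -12)
Function('j')(Z) = 4 (Function('j')(Z) = Mul(-4, -1) = 4)
Function('R')(I) = 7 (Function('R')(I) = Add(4, Mul(-1, -3)) = Add(4, 3) = 7)
Function('p')(C, P) = 4
Function('X')(t) = Mul(4, Pow(t, Rational(-1, 2))) (Function('X')(t) = Mul(Mul(4, Pow(t, Rational(1, 2))), Pow(t, -1)) = Mul(4, Pow(t, Rational(-1, 2))))
Mul(Function('w')(11), Function('X')(8)) = Mul(16, Mul(4, Pow(8, Rational(-1, 2)))) = Mul(16, Mul(4, Mul(Rational(1, 4), Pow(2, Rational(1, 2))))) = Mul(16, Pow(2, Rational(1, 2)))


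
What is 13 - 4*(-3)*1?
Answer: 25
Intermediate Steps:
13 - 4*(-3)*1 = 13 + 12*1 = 13 + 12 = 25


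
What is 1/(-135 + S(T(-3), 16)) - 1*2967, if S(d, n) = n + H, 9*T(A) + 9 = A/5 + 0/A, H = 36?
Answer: -246262/83 ≈ -2967.0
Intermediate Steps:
T(A) = -1 + A/45 (T(A) = -1 + (A/5 + 0/A)/9 = -1 + (A*(1/5) + 0)/9 = -1 + (A/5 + 0)/9 = -1 + (A/5)/9 = -1 + A/45)
S(d, n) = 36 + n (S(d, n) = n + 36 = 36 + n)
1/(-135 + S(T(-3), 16)) - 1*2967 = 1/(-135 + (36 + 16)) - 1*2967 = 1/(-135 + 52) - 2967 = 1/(-83) - 2967 = -1/83 - 2967 = -246262/83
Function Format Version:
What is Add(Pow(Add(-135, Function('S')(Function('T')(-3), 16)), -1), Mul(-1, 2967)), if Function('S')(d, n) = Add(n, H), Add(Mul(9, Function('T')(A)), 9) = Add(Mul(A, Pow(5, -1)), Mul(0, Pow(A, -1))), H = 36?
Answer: Rational(-246262, 83) ≈ -2967.0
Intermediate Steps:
Function('T')(A) = Add(-1, Mul(Rational(1, 45), A)) (Function('T')(A) = Add(-1, Mul(Rational(1, 9), Add(Mul(A, Pow(5, -1)), Mul(0, Pow(A, -1))))) = Add(-1, Mul(Rational(1, 9), Add(Mul(A, Rational(1, 5)), 0))) = Add(-1, Mul(Rational(1, 9), Add(Mul(Rational(1, 5), A), 0))) = Add(-1, Mul(Rational(1, 9), Mul(Rational(1, 5), A))) = Add(-1, Mul(Rational(1, 45), A)))
Function('S')(d, n) = Add(36, n) (Function('S')(d, n) = Add(n, 36) = Add(36, n))
Add(Pow(Add(-135, Function('S')(Function('T')(-3), 16)), -1), Mul(-1, 2967)) = Add(Pow(Add(-135, Add(36, 16)), -1), Mul(-1, 2967)) = Add(Pow(Add(-135, 52), -1), -2967) = Add(Pow(-83, -1), -2967) = Add(Rational(-1, 83), -2967) = Rational(-246262, 83)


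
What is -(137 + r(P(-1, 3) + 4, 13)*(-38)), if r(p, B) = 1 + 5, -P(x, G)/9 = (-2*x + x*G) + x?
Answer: 91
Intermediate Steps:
P(x, G) = 9*x - 9*G*x (P(x, G) = -9*((-2*x + x*G) + x) = -9*((-2*x + G*x) + x) = -9*(-x + G*x) = 9*x - 9*G*x)
r(p, B) = 6
-(137 + r(P(-1, 3) + 4, 13)*(-38)) = -(137 + 6*(-38)) = -(137 - 228) = -1*(-91) = 91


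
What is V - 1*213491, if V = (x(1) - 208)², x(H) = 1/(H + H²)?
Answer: -681739/4 ≈ -1.7043e+5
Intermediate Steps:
V = 172225/4 (V = (1/(1*(1 + 1)) - 208)² = (1/2 - 208)² = (1*(½) - 208)² = (½ - 208)² = (-415/2)² = 172225/4 ≈ 43056.)
V - 1*213491 = 172225/4 - 1*213491 = 172225/4 - 213491 = -681739/4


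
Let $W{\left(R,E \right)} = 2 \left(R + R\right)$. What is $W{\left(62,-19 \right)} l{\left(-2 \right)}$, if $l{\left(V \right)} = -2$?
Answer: $-496$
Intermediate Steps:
$W{\left(R,E \right)} = 4 R$ ($W{\left(R,E \right)} = 2 \cdot 2 R = 4 R$)
$W{\left(62,-19 \right)} l{\left(-2 \right)} = 4 \cdot 62 \left(-2\right) = 248 \left(-2\right) = -496$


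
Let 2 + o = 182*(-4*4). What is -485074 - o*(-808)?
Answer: -2839586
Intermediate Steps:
o = -2914 (o = -2 + 182*(-4*4) = -2 + 182*(-16) = -2 - 2912 = -2914)
-485074 - o*(-808) = -485074 - (-2914)*(-808) = -485074 - 1*2354512 = -485074 - 2354512 = -2839586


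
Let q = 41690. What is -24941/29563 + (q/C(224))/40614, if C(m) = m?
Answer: -112834581953/134475228384 ≈ -0.83907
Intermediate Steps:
-24941/29563 + (q/C(224))/40614 = -24941/29563 + (41690/224)/40614 = -24941*1/29563 + (41690*(1/224))*(1/40614) = -24941/29563 + (20845/112)*(1/40614) = -24941/29563 + 20845/4548768 = -112834581953/134475228384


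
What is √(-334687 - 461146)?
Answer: I*√795833 ≈ 892.09*I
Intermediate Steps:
√(-334687 - 461146) = √(-795833) = I*√795833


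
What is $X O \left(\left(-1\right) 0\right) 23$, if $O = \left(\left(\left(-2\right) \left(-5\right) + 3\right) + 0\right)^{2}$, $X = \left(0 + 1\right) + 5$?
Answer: $0$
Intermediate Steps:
$X = 6$ ($X = 1 + 5 = 6$)
$O = 169$ ($O = \left(\left(10 + 3\right) + 0\right)^{2} = \left(13 + 0\right)^{2} = 13^{2} = 169$)
$X O \left(\left(-1\right) 0\right) 23 = 6 \cdot 169 \left(\left(-1\right) 0\right) 23 = 1014 \cdot 0 \cdot 23 = 0 \cdot 23 = 0$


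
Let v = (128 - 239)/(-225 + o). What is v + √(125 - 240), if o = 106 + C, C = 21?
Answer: 111/98 + I*√115 ≈ 1.1327 + 10.724*I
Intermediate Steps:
o = 127 (o = 106 + 21 = 127)
v = 111/98 (v = (128 - 239)/(-225 + 127) = -111/(-98) = -111*(-1/98) = 111/98 ≈ 1.1327)
v + √(125 - 240) = 111/98 + √(125 - 240) = 111/98 + √(-115) = 111/98 + I*√115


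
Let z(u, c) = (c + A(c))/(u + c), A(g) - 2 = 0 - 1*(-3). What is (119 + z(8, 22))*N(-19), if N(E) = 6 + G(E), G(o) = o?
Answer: -15587/10 ≈ -1558.7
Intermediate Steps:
A(g) = 5 (A(g) = 2 + (0 - 1*(-3)) = 2 + (0 + 3) = 2 + 3 = 5)
z(u, c) = (5 + c)/(c + u) (z(u, c) = (c + 5)/(u + c) = (5 + c)/(c + u))
N(E) = 6 + E
(119 + z(8, 22))*N(-19) = (119 + (5 + 22)/(22 + 8))*(6 - 19) = (119 + 27/30)*(-13) = (119 + (1/30)*27)*(-13) = (119 + 9/10)*(-13) = (1199/10)*(-13) = -15587/10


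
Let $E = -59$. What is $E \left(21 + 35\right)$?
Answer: $-3304$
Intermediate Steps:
$E \left(21 + 35\right) = - 59 \left(21 + 35\right) = \left(-59\right) 56 = -3304$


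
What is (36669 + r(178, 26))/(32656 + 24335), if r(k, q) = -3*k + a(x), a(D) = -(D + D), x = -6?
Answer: 12049/18997 ≈ 0.63426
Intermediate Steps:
a(D) = -2*D
r(k, q) = 12 - 3*k (r(k, q) = -3*k - 2*(-6) = -3*k + 12 = 12 - 3*k)
(36669 + r(178, 26))/(32656 + 24335) = (36669 + (12 - 3*178))/(32656 + 24335) = (36669 + (12 - 534))/56991 = (36669 - 522)*(1/56991) = 36147*(1/56991) = 12049/18997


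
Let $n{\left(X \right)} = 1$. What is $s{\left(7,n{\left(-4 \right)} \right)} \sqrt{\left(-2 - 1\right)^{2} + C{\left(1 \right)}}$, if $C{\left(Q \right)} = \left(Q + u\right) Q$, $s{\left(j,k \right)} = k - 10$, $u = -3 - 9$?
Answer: $- 9 i \sqrt{2} \approx - 12.728 i$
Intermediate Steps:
$u = -12$ ($u = -3 - 9 = -12$)
$s{\left(j,k \right)} = -10 + k$
$C{\left(Q \right)} = Q \left(-12 + Q\right)$ ($C{\left(Q \right)} = \left(Q - 12\right) Q = \left(-12 + Q\right) Q = Q \left(-12 + Q\right)$)
$s{\left(7,n{\left(-4 \right)} \right)} \sqrt{\left(-2 - 1\right)^{2} + C{\left(1 \right)}} = \left(-10 + 1\right) \sqrt{\left(-2 - 1\right)^{2} + 1 \left(-12 + 1\right)} = - 9 \sqrt{\left(-3\right)^{2} + 1 \left(-11\right)} = - 9 \sqrt{9 - 11} = - 9 \sqrt{-2} = - 9 i \sqrt{2}$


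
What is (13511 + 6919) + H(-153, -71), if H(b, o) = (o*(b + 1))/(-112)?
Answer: 284671/14 ≈ 20334.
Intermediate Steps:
H(b, o) = -o*(1 + b)/112 (H(b, o) = (o*(1 + b))*(-1/112) = -o*(1 + b)/112)
(13511 + 6919) + H(-153, -71) = (13511 + 6919) - 1/112*(-71)*(1 - 153) = 20430 - 1/112*(-71)*(-152) = 20430 - 1349/14 = 284671/14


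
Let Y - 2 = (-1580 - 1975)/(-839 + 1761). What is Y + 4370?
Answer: 4027429/922 ≈ 4368.1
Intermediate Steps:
Y = -1711/922 (Y = 2 + (-1580 - 1975)/(-839 + 1761) = 2 - 3555/922 = -1711/922 ≈ -1.8557)
Y + 4370 = -1711/922 + 4370 = 4027429/922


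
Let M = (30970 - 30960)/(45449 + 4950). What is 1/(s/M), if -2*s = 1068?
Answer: -5/13456533 ≈ -3.7157e-7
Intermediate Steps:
s = -534 (s = -½*1068 = -534)
M = 10/50399 ≈ 0.00019842
1/(s/M) = 1/(-534/10/50399) = 1/(-534*50399/10) = 1/(-13456533/5) = -5/13456533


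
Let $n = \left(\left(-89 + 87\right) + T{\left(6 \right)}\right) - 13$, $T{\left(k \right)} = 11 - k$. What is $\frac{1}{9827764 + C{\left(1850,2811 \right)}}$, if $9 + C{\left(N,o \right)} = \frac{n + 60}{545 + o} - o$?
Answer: $\frac{1678}{16486256057} \approx 1.0178 \cdot 10^{-7}$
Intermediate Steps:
$n = -10$ ($n = \left(\left(-89 + 87\right) + \left(11 - 6\right)\right) - 13 = \left(-2 + \left(11 - 6\right)\right) - 13 = \left(-2 + 5\right) - 13 = 3 - 13 = -10$)
$C{\left(N,o \right)} = -9 - o + \frac{50}{545 + o}$ ($C{\left(N,o \right)} = -9 - \left(o - \frac{-10 + 60}{545 + o}\right) = -9 - \left(o - \frac{50}{545 + o}\right) = -9 - o + \frac{50}{545 + o}$)
$\frac{1}{9827764 + C{\left(1850,2811 \right)}} = \frac{1}{9827764 + \frac{-4855 - 2811^{2} - 1557294}{545 + 2811}} = \frac{1}{9827764 + \frac{-4855 - 7901721 - 1557294}{3356}} = \frac{1}{9827764 + \frac{1}{3356} \left(-9463870\right)} = \frac{1}{9827764 - \frac{4731935}{1678}} = \frac{1}{\frac{16486256057}{1678}} = \frac{1678}{16486256057}$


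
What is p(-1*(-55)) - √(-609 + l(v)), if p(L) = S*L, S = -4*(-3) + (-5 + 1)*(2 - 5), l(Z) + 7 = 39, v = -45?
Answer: 1320 - I*√577 ≈ 1320.0 - 24.021*I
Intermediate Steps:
l(Z) = 32 (l(Z) = -7 + 39 = 32)
S = 24 (S = 12 - 4*(-3) = 12 + 12 = 24)
p(L) = 24*L
p(-1*(-55)) - √(-609 + l(v)) = 24*(-1*(-55)) - √(-609 + 32) = 24*55 - √(-577) = 1320 - I*√577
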